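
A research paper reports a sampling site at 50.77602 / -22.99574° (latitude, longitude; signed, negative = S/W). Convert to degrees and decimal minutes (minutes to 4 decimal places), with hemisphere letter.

Lat: minutes = (50.776020 − 50) × 60 = 46.561200
Longitude is negative → W; |value| = 22.995740
Lon: 22° + 0.995740 × 60 = 22° 59.744400′

50° 46.5612′ N, 22° 59.7444′ W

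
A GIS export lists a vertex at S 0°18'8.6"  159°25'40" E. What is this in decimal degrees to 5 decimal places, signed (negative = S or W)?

φ: 0 + 18/60 + 8.6/3600 = 0.302389
hemisphere S, so the sign is −
Lon: 159° + 25/60 + 40/3600 = 159 + 0.416667 + 0.011111 = 159.427778
E → positive

-0.30239, 159.42778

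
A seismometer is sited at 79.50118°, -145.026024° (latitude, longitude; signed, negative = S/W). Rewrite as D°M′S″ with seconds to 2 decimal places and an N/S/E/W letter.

Latitude: 0.501180° → 30.07080′; 0.07080 × 60 = 4.2480″
Longitude is negative → W; |value| = 145.026024
Longitude: whole degrees 145; 1.56144′ → 1′ and 33.6864″

79°30′4.25″ N, 145°01′33.69″ W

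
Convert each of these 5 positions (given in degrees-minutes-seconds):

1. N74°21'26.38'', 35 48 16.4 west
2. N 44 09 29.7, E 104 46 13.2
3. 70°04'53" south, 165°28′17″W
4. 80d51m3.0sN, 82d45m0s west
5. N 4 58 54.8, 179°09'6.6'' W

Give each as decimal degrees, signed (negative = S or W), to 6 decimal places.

Point 1:
  Latitude: 74° + 21/60 + 26.38/3600 = 74 + 0.350000 + 0.007328 = 74.3573278
  N ⇒ keep positive
  Longitude: 48′ + 16.4″ = 48.27333′; 35 + 48.27333/60 = 35.8045556
  W → negative
Point 2:
  φ: 9′ + 29.7″ = 9.49500′; 44 + 9.49500/60 = 44.1582500
  N ⇒ keep positive
  Longitude: 104° + 46/60 + 13.2/3600 = 104 + 0.766667 + 0.003667 = 104.7703333
  E ⇒ keep positive
Point 3:
  φ: 70° + 4/60 + 53/3600 = 70 + 0.066667 + 0.014722 = 70.0813889
  S ⇒ negate
  λ: 28′ + 17″ = 28.28333′; 165 + 28.28333/60 = 165.4713889
  W ⇒ negate
Point 4:
  Latitude: 80 + 51/60 + 3/3600 = 80.8508333
  N ⇒ keep positive
  Longitude: 45′ + 0″ = 45.00000′; 82 + 45.00000/60 = 82.7500000
  W ⇒ negate
Point 5:
  φ: 4 + 58/60 + 54.8/3600 = 4.9818889
  N ⇒ keep positive
  λ: 9′ + 6.6″ = 9.11000′; 179 + 9.11000/60 = 179.1518333
  hemisphere W, so the sign is −

1. 74.357328, -35.804556
2. 44.158250, 104.770333
3. -70.081389, -165.471389
4. 80.850833, -82.750000
5. 4.981889, -179.151833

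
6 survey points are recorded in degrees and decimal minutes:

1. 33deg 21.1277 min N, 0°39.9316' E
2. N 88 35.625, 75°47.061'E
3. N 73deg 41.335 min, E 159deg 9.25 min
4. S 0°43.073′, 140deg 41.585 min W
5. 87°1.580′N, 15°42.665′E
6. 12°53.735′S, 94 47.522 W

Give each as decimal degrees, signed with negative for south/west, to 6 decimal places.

Point 1:
  Lat: 33 + 21.1277/60 = 33.3521283
  N → positive
  Lon: 0 + 39.9316/60 = 0.6655267
  E ⇒ keep positive
Point 2:
  φ: 35.625′ = 0.593750°; total 88.5937500
  N ⇒ keep positive
  λ: 75 + 47.061/60 = 75.7843500
  E → positive
Point 3:
  φ: 41.335′ = 0.688917°; total 73.6889167
  N ⇒ keep positive
  Longitude: 9.25′ = 0.154167°; total 159.1541667
  E → positive
Point 4:
  φ: 0 + 43.073/60 = 0.7178833
  S → negative
  Lon: 41.585′ = 0.693083°; total 140.6930833
  hemisphere W, so the sign is −
Point 5:
  φ: 1.58′ = 0.026333°; total 87.0263333
  N → positive
  Lon: 42.665′ = 0.711083°; total 15.7110833
  E → positive
Point 6:
  Latitude: 12 + 53.735/60 = 12.8955833
  hemisphere S, so the sign is −
  Longitude: 94 + 47.522/60 = 94.7920333
  W ⇒ negate

1. 33.352128, 0.665527
2. 88.593750, 75.784350
3. 73.688917, 159.154167
4. -0.717883, -140.693083
5. 87.026333, 15.711083
6. -12.895583, -94.792033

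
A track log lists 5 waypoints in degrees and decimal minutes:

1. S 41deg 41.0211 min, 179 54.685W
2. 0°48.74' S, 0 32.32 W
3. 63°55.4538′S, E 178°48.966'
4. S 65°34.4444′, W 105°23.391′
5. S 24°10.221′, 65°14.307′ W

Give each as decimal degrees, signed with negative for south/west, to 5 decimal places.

Point 1:
  φ: 41.0211′ = 0.683685°; total 41.683685
  S → negative
  Longitude: 54.685′ = 0.911417°; total 179.911417
  W ⇒ negate
Point 2:
  Lat: 0 + 48.74/60 = 0.812333
  hemisphere S, so the sign is −
  Lon: 0 + 32.32/60 = 0.538667
  W ⇒ negate
Point 3:
  φ: 55.4538′ = 0.924230°; total 63.924230
  S ⇒ negate
  Longitude: 48.966′ = 0.816100°; total 178.816100
  E ⇒ keep positive
Point 4:
  Lat: 34.4444′ = 0.574073°; total 65.574073
  hemisphere S, so the sign is −
  Lon: 105 + 23.391/60 = 105.389850
  W → negative
Point 5:
  Lat: 10.221′ = 0.170350°; total 24.170350
  hemisphere S, so the sign is −
  Longitude: 14.307′ = 0.238450°; total 65.238450
  W → negative

1. -41.68369, -179.91142
2. -0.81233, -0.53867
3. -63.92423, 178.81610
4. -65.57407, -105.38985
5. -24.17035, -65.23845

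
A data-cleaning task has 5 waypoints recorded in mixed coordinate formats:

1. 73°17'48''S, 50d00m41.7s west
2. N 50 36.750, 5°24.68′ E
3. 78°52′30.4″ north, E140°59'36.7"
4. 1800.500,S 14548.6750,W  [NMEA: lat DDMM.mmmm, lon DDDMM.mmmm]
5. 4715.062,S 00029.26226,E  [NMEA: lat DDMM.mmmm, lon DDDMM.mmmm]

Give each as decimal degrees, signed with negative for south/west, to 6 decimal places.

1. -73.296667, -50.011583
2. 50.612500, 5.411333
3. 78.875111, 140.993528
4. -18.008333, -145.811250
5. -47.251033, 0.487704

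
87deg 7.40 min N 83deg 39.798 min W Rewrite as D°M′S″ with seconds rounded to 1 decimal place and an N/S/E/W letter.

Latitude: fractional minutes 0.40000 × 60 = 24.000″
λ: fractional minutes 0.79800 × 60 = 47.880″

87°07′24.0″ N, 83°39′47.9″ W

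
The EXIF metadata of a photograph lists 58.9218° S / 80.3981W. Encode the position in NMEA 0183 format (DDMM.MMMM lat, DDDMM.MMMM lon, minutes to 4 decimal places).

φ: minutes = (58.921800 − 58) × 60 = 55.308000
Longitude: minutes = (80.398100 − 80) × 60 = 23.886000

5855.3080,S / 08023.8860,W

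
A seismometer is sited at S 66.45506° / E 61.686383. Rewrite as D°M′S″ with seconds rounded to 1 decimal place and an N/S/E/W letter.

Latitude: whole degrees 66; 27.30360′ → 27′ and 18.216″
Lon: whole degrees 61; 41.18298′ → 41′ and 10.979″

66°27′18.2″ S, 61°41′11.0″ E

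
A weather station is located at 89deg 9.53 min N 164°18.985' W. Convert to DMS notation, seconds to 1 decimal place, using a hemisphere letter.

φ: fractional minutes 0.53000 × 60 = 31.800″
Longitude: 18.98500′ → 18′ and 0.98500 × 60 = 59.100″

89°09′31.8″ N, 164°18′59.1″ W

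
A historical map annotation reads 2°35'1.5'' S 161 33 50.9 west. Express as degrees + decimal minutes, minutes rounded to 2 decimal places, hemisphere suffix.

2° 35.03′ S, 161° 33.85′ W

Latitude: seconds/60 = 0.02500; minutes = 35 + 0.02500 = 35.0250
λ: 33 + 50.9/60 = 33.8483′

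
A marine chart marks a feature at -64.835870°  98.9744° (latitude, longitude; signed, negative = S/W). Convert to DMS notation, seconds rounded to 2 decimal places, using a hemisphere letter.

64°50′9.13″ S, 98°58′27.84″ E

Latitude is negative → S; |value| = 64.835870
φ: whole degrees 64; 50.15220′ → 50′ and 9.1320″
Lon: whole degrees 98; 58.46400′ → 58′ and 27.8400″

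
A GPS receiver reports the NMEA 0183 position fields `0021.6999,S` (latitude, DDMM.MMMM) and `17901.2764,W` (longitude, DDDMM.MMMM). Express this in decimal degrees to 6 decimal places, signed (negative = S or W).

-0.361665, -179.021273

Latitude: degrees = first 2 digits = 0, minutes = 21.6999; 0 + 21.6999/60 = 0.3616650
hemisphere S, so the sign is −
λ: degrees = first 3 digits = 179, minutes = 1.2764; 179 + 1.2764/60 = 179.0212733
W ⇒ negate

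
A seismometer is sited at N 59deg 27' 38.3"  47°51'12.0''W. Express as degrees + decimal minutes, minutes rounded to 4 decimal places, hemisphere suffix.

59° 27.6383′ N, 47° 51.2000′ W

φ: 27 + 38.3/60 = 27.638333′
Lon: seconds/60 = 0.20000; minutes = 51 + 0.20000 = 51.200000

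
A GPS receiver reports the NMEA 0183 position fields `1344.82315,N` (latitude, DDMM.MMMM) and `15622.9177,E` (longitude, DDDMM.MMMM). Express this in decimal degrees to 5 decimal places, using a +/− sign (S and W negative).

13.74705, 156.38196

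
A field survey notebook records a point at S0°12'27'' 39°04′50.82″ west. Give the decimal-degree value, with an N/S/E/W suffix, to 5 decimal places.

Lat: 12′ + 27″ = 12.45000′; 0 + 12.45000/60 = 0.207500
Lon: 4′ + 50.82″ = 4.84700′; 39 + 4.84700/60 = 39.080783

0.20750° S, 39.08078° W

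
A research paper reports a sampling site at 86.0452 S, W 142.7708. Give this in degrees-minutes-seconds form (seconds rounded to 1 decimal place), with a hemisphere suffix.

86°02′42.7″ S, 142°46′14.9″ W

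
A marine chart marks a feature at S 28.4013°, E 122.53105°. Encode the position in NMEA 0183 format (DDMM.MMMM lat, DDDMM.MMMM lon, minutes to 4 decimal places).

Latitude: 28° + 0.401300 × 60 = 28° 24.078000′
Lon: fractional part 0.531050 → 31.863000 minutes

2824.0780,S / 12231.8630,E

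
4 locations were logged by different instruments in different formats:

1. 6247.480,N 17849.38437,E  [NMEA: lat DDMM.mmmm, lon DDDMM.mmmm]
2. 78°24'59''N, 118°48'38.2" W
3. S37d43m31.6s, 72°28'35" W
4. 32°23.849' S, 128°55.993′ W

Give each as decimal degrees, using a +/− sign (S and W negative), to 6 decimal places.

1. 62.791333, 178.823073
2. 78.416389, -118.810611
3. -37.725444, -72.476389
4. -32.397483, -128.933217

Point 1:
  Latitude: split at 2 digits → 62° and 47.48′; 62 + 47.48/60 = 62.7913333
  N → positive
  Longitude: split at 3 digits → 178° and 49.38437′; 178 + 49.38437/60 = 178.8230728
  E → positive
Point 2:
  φ: 24′ + 59″ = 24.98333′; 78 + 24.98333/60 = 78.4163889
  N ⇒ keep positive
  Lon: 118 + 48/60 + 38.2/3600 = 118.8106111
  hemisphere W, so the sign is −
Point 3:
  φ: 37° + 43/60 + 31.6/3600 = 37 + 0.716667 + 0.008778 = 37.7254444
  S ⇒ negate
  Longitude: 72° + 28/60 + 35/3600 = 72 + 0.466667 + 0.009722 = 72.4763889
  W → negative
Point 4:
  Lat: 23.849′ = 0.397483°; total 32.3974833
  hemisphere S, so the sign is −
  λ: 128 + 55.993/60 = 128.9332167
  hemisphere W, so the sign is −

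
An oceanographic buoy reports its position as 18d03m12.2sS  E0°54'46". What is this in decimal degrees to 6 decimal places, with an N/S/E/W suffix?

18.053389° S, 0.912778° E

φ: 18 + 3/60 + 12.2/3600 = 18.0533889
Longitude: 0° + 54/60 + 46/3600 = 0 + 0.900000 + 0.012778 = 0.9127778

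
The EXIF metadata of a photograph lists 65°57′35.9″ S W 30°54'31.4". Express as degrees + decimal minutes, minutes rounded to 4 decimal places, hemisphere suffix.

φ: 57 + 35.9/60 = 57.598333′
λ: seconds/60 = 0.52333; minutes = 54 + 0.52333 = 54.523333

65° 57.5983′ S, 30° 54.5233′ W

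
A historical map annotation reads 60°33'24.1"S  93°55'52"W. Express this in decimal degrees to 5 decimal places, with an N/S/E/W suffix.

60.55669° S, 93.93111° W

Latitude: 60 + 33/60 + 24.1/3600 = 60.556694
Longitude: 93 + 55/60 + 52/3600 = 93.931111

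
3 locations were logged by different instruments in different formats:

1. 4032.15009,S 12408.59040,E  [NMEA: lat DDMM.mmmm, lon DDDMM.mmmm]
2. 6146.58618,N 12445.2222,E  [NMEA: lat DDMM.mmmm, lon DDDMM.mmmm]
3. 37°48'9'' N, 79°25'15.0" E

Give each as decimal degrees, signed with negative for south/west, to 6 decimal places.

1. -40.535835, 124.143173
2. 61.776436, 124.753703
3. 37.802500, 79.420833

Point 1:
  φ: split at 2 digits → 40° and 32.15009′; 40 + 32.15009/60 = 40.5358348
  S ⇒ negate
  λ: degrees = first 3 digits = 124, minutes = 8.5904; 124 + 8.5904/60 = 124.1431733
  E ⇒ keep positive
Point 2:
  Lat: degrees = first 2 digits = 61, minutes = 46.58618; 61 + 46.58618/60 = 61.7764363
  N ⇒ keep positive
  Longitude: degrees = first 3 digits = 124, minutes = 45.2222; 124 + 45.2222/60 = 124.7537033
  E → positive
Point 3:
  φ: 48′ + 9″ = 48.15000′; 37 + 48.15000/60 = 37.8025000
  N → positive
  Longitude: 79 + 25/60 + 15/3600 = 79.4208333
  E ⇒ keep positive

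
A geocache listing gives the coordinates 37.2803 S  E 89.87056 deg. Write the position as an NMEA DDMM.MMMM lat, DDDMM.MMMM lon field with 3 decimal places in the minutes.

φ: fractional part 0.280300 → 16.81800 minutes
λ: minutes = (89.870560 − 89) × 60 = 52.23360

3716.818,S / 08952.234,E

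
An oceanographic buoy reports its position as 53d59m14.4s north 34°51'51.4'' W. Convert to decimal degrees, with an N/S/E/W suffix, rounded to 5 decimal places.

53.98733° N, 34.86428° W

Latitude: 53° + 59/60 + 14.4/3600 = 53 + 0.983333 + 0.004000 = 53.987333
λ: 34° + 51/60 + 51.4/3600 = 34 + 0.850000 + 0.014278 = 34.864278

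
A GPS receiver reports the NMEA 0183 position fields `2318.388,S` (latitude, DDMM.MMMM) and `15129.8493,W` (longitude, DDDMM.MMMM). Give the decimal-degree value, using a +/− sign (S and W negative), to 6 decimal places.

φ: degrees = first 2 digits = 23, minutes = 18.388; 23 + 18.388/60 = 23.3064667
S → negative
Lon: split at 3 digits → 151° and 29.8493′; 151 + 29.8493/60 = 151.4974883
hemisphere W, so the sign is −

-23.306467, -151.497488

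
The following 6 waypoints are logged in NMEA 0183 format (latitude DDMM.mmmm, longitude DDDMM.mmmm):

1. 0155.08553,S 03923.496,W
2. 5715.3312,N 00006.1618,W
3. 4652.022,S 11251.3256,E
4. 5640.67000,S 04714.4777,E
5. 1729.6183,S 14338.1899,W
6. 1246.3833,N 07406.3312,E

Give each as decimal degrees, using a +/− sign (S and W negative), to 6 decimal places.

1. -1.918092, -39.391600
2. 57.255520, -0.102697
3. -46.867033, 112.855427
4. -56.677833, 47.241295
5. -17.493638, -143.636498
6. 12.773055, 74.105520

Point 1:
  Lat: degrees = first 2 digits = 1, minutes = 55.08553; 1 + 55.08553/60 = 1.9180922
  hemisphere S, so the sign is −
  Lon: degrees = first 3 digits = 39, minutes = 23.496; 39 + 23.496/60 = 39.3916000
  W → negative
Point 2:
  Lat: degrees = first 2 digits = 57, minutes = 15.3312; 57 + 15.3312/60 = 57.2555200
  N → positive
  Longitude: degrees = first 3 digits = 0, minutes = 6.1618; 0 + 6.1618/60 = 0.1026967
  W → negative
Point 3:
  Lat: split at 2 digits → 46° and 52.022′; 46 + 52.022/60 = 46.8670333
  S → negative
  Longitude: degrees = first 3 digits = 112, minutes = 51.3256; 112 + 51.3256/60 = 112.8554267
  E → positive
Point 4:
  Latitude: split at 2 digits → 56° and 40.67′; 56 + 40.67/60 = 56.6778333
  S → negative
  λ: split at 3 digits → 047° and 14.4777′; 47 + 14.4777/60 = 47.2412950
  E → positive
Point 5:
  φ: split at 2 digits → 17° and 29.6183′; 17 + 29.6183/60 = 17.4936383
  hemisphere S, so the sign is −
  Longitude: degrees = first 3 digits = 143, minutes = 38.1899; 143 + 38.1899/60 = 143.6364983
  W → negative
Point 6:
  Latitude: split at 2 digits → 12° and 46.3833′; 12 + 46.3833/60 = 12.7730550
  N → positive
  Longitude: split at 3 digits → 074° and 6.3312′; 74 + 6.3312/60 = 74.1055200
  E ⇒ keep positive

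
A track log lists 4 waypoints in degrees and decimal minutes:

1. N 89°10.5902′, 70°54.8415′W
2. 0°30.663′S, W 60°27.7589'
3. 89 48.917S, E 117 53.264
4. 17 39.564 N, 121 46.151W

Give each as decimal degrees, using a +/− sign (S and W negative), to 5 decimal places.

1. 89.17650, -70.91403
2. -0.51105, -60.46265
3. -89.81528, 117.88773
4. 17.65940, -121.76918

Point 1:
  Lat: 89 + 10.5902/60 = 89.176503
  N → positive
  λ: 54.8415′ = 0.914025°; total 70.914025
  W → negative
Point 2:
  Lat: 0 + 30.663/60 = 0.511050
  S → negative
  Lon: 27.7589′ = 0.462648°; total 60.462648
  W ⇒ negate
Point 3:
  Latitude: 89 + 48.917/60 = 89.815283
  S ⇒ negate
  Longitude: 53.264′ = 0.887733°; total 117.887733
  E ⇒ keep positive
Point 4:
  φ: 39.564′ = 0.659400°; total 17.659400
  N ⇒ keep positive
  Longitude: 121 + 46.151/60 = 121.769183
  W ⇒ negate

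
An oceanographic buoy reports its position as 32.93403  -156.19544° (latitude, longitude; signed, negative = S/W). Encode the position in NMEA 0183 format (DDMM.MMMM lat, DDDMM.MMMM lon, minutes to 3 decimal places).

3256.042,N / 15611.726,W

φ: 32° + 0.934030 × 60 = 32° 56.04180′
Longitude is negative → W; |value| = 156.195440
Lon: fractional part 0.195440 → 11.72640 minutes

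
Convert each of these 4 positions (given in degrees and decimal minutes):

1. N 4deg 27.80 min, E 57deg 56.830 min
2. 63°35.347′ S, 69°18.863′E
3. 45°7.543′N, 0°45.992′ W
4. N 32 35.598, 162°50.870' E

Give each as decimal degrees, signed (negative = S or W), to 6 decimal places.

Point 1:
  Lat: 4 + 27.8/60 = 4.4633333
  N ⇒ keep positive
  Longitude: 57 + 56.83/60 = 57.9471667
  E → positive
Point 2:
  Lat: 63 + 35.347/60 = 63.5891167
  S ⇒ negate
  λ: 69 + 18.863/60 = 69.3143833
  E ⇒ keep positive
Point 3:
  Latitude: 45 + 7.543/60 = 45.1257167
  N → positive
  λ: 45.992′ = 0.766533°; total 0.7665333
  W ⇒ negate
Point 4:
  Latitude: 32 + 35.598/60 = 32.5933000
  N ⇒ keep positive
  Lon: 162 + 50.87/60 = 162.8478333
  E → positive

1. 4.463333, 57.947167
2. -63.589117, 69.314383
3. 45.125717, -0.766533
4. 32.593300, 162.847833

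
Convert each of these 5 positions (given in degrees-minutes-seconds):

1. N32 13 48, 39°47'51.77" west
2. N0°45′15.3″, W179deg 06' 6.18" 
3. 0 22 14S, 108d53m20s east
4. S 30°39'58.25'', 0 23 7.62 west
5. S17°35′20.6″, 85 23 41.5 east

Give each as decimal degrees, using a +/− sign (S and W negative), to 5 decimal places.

Point 1:
  Lat: 32° + 13/60 + 48/3600 = 32 + 0.216667 + 0.013333 = 32.230000
  N ⇒ keep positive
  Lon: 47′ + 51.77″ = 47.86283′; 39 + 47.86283/60 = 39.797714
  W ⇒ negate
Point 2:
  Lat: 0° + 45/60 + 15.3/3600 = 0 + 0.750000 + 0.004250 = 0.754250
  N ⇒ keep positive
  Lon: 179 + 6/60 + 6.18/3600 = 179.101717
  W → negative
Point 3:
  φ: 0° + 22/60 + 14/3600 = 0 + 0.366667 + 0.003889 = 0.370556
  S → negative
  Lon: 108 + 53/60 + 20/3600 = 108.888889
  E ⇒ keep positive
Point 4:
  φ: 30° + 39/60 + 58.25/3600 = 30 + 0.650000 + 0.016181 = 30.666181
  S → negative
  Lon: 0 + 23/60 + 7.62/3600 = 0.385450
  hemisphere W, so the sign is −
Point 5:
  Lat: 17 + 35/60 + 20.6/3600 = 17.589056
  hemisphere S, so the sign is −
  Lon: 85 + 23/60 + 41.5/3600 = 85.394861
  E ⇒ keep positive

1. 32.23000, -39.79771
2. 0.75425, -179.10172
3. -0.37056, 108.88889
4. -30.66618, -0.38545
5. -17.58906, 85.39486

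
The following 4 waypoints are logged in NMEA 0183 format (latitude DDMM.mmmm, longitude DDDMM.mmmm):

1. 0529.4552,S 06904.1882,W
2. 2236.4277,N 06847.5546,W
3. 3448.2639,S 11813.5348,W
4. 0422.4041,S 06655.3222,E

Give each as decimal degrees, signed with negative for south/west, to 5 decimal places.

Point 1:
  Latitude: degrees = first 2 digits = 5, minutes = 29.4552; 5 + 29.4552/60 = 5.490920
  S ⇒ negate
  Longitude: degrees = first 3 digits = 69, minutes = 4.1882; 69 + 4.1882/60 = 69.069803
  hemisphere W, so the sign is −
Point 2:
  φ: degrees = first 2 digits = 22, minutes = 36.4277; 22 + 36.4277/60 = 22.607128
  N → positive
  Lon: split at 3 digits → 068° and 47.5546′; 68 + 47.5546/60 = 68.792577
  W → negative
Point 3:
  Latitude: split at 2 digits → 34° and 48.2639′; 34 + 48.2639/60 = 34.804398
  S → negative
  λ: split at 3 digits → 118° and 13.5348′; 118 + 13.5348/60 = 118.225580
  W ⇒ negate
Point 4:
  Lat: degrees = first 2 digits = 4, minutes = 22.4041; 4 + 22.4041/60 = 4.373402
  hemisphere S, so the sign is −
  Longitude: split at 3 digits → 066° and 55.3222′; 66 + 55.3222/60 = 66.922037
  E → positive

1. -5.49092, -69.06980
2. 22.60713, -68.79258
3. -34.80440, -118.22558
4. -4.37340, 66.92204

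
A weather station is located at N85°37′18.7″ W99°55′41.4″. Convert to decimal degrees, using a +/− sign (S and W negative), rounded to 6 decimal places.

85.621861, -99.928167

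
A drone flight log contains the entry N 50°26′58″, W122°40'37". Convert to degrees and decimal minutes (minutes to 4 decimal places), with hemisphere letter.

Latitude: 26 + 58/60 = 26.966667′
Longitude: 40 + 37/60 = 40.616667′

50° 26.9667′ N, 122° 40.6167′ W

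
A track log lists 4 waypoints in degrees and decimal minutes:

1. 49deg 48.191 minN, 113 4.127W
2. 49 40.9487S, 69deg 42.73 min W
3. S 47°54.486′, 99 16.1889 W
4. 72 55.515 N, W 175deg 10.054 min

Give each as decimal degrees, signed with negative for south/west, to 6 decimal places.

Point 1:
  Lat: 49 + 48.191/60 = 49.8031833
  N ⇒ keep positive
  λ: 4.127′ = 0.068783°; total 113.0687833
  hemisphere W, so the sign is −
Point 2:
  Lat: 49 + 40.9487/60 = 49.6824783
  hemisphere S, so the sign is −
  λ: 69 + 42.73/60 = 69.7121667
  W → negative
Point 3:
  φ: 47 + 54.486/60 = 47.9081000
  hemisphere S, so the sign is −
  Longitude: 99 + 16.1889/60 = 99.2698150
  hemisphere W, so the sign is −
Point 4:
  φ: 55.515′ = 0.925250°; total 72.9252500
  N → positive
  Longitude: 175 + 10.054/60 = 175.1675667
  W → negative

1. 49.803183, -113.068783
2. -49.682478, -69.712167
3. -47.908100, -99.269815
4. 72.925250, -175.167567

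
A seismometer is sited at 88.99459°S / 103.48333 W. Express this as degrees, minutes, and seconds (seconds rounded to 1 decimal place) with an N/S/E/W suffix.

88°59′40.5″ S, 103°29′0.0″ W

Lat: 0.994590° → 59.67540′; 0.67540 × 60 = 40.524″
λ: whole degrees 103; 28.99980′ → 28′ and 59.988″
rounding gives 60″ → carry → 103°29′0.0″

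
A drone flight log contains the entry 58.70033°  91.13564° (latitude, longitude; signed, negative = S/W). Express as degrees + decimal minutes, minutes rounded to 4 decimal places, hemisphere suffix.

58° 42.0198′ N, 91° 8.1384′ E

φ: minutes = (58.700330 − 58) × 60 = 42.019800
Longitude: minutes = (91.135640 − 91) × 60 = 8.138400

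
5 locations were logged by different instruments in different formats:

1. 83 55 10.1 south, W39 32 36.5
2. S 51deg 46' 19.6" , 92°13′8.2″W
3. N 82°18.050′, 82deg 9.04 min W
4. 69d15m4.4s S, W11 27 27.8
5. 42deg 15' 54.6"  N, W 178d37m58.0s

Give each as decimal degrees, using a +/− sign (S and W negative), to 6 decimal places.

1. -83.919472, -39.543472
2. -51.772111, -92.218944
3. 82.300833, -82.150667
4. -69.251222, -11.457722
5. 42.265167, -178.632778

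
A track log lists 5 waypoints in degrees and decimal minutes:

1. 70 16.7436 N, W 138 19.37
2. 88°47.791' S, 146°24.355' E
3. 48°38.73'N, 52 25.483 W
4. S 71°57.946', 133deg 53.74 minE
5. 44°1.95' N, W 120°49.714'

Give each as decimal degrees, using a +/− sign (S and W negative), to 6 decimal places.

Point 1:
  Lat: 16.7436′ = 0.279060°; total 70.2790600
  N → positive
  λ: 19.37′ = 0.322833°; total 138.3228333
  W ⇒ negate
Point 2:
  Lat: 47.791′ = 0.796517°; total 88.7965167
  S ⇒ negate
  λ: 146 + 24.355/60 = 146.4059167
  E ⇒ keep positive
Point 3:
  φ: 48 + 38.73/60 = 48.6455000
  N ⇒ keep positive
  λ: 52 + 25.483/60 = 52.4247167
  hemisphere W, so the sign is −
Point 4:
  φ: 57.946′ = 0.965767°; total 71.9657667
  hemisphere S, so the sign is −
  Lon: 53.74′ = 0.895667°; total 133.8956667
  E ⇒ keep positive
Point 5:
  Latitude: 1.95′ = 0.032500°; total 44.0325000
  N → positive
  Longitude: 49.714′ = 0.828567°; total 120.8285667
  W → negative

1. 70.279060, -138.322833
2. -88.796517, 146.405917
3. 48.645500, -52.424717
4. -71.965767, 133.895667
5. 44.032500, -120.828567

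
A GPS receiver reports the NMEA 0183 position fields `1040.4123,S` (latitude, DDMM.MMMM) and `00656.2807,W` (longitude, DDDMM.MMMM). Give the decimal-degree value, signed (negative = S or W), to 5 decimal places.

Lat: split at 2 digits → 10° and 40.4123′; 10 + 40.4123/60 = 10.673538
S ⇒ negate
Longitude: split at 3 digits → 006° and 56.2807′; 6 + 56.2807/60 = 6.938012
W → negative

-10.67354, -6.93801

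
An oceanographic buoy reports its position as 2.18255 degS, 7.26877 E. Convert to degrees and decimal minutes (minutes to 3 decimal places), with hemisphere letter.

2° 10.953′ S, 7° 16.126′ E

φ: minutes = (2.182550 − 2) × 60 = 10.95300
Longitude: 7° + 0.268770 × 60 = 7° 16.12620′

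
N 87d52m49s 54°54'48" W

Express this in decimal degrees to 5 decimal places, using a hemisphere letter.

Latitude: 52′ + 49″ = 52.81667′; 87 + 52.81667/60 = 87.880278
Lon: 54′ + 48″ = 54.80000′; 54 + 54.80000/60 = 54.913333

87.88028° N, 54.91333° W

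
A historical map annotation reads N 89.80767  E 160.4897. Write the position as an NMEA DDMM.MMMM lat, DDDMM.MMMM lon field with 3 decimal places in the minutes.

8948.460,N / 16029.382,E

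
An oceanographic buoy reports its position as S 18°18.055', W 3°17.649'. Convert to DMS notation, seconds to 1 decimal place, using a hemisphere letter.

Latitude: 18.05500′ → 18′ and 0.05500 × 60 = 3.300″
Longitude: fractional minutes 0.64900 × 60 = 38.940″

18°18′3.3″ S, 3°17′38.9″ W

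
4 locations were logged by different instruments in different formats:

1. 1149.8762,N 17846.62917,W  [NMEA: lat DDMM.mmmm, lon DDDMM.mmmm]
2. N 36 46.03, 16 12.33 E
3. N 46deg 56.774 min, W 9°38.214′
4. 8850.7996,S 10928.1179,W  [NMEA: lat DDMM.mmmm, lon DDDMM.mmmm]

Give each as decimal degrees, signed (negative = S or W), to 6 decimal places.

Point 1:
  Lat: degrees = first 2 digits = 11, minutes = 49.8762; 11 + 49.8762/60 = 11.8312700
  N → positive
  λ: split at 3 digits → 178° and 46.62917′; 178 + 46.62917/60 = 178.7771528
  W → negative
Point 2:
  Lat: 36 + 46.03/60 = 36.7671667
  N ⇒ keep positive
  Longitude: 12.33′ = 0.205500°; total 16.2055000
  E → positive
Point 3:
  Lat: 56.774′ = 0.946233°; total 46.9462333
  N ⇒ keep positive
  λ: 38.214′ = 0.636900°; total 9.6369000
  W ⇒ negate
Point 4:
  Lat: degrees = first 2 digits = 88, minutes = 50.7996; 88 + 50.7996/60 = 88.8466600
  S ⇒ negate
  Lon: split at 3 digits → 109° and 28.1179′; 109 + 28.1179/60 = 109.4686317
  W ⇒ negate

1. 11.831270, -178.777153
2. 36.767167, 16.205500
3. 46.946233, -9.636900
4. -88.846660, -109.468632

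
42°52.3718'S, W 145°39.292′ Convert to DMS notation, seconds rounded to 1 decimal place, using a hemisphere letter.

Lat: 52.37180′ → 52′ and 0.37180 × 60 = 22.308″
Lon: 39.29200′ → 39′ and 0.29200 × 60 = 17.520″

42°52′22.3″ S, 145°39′17.5″ W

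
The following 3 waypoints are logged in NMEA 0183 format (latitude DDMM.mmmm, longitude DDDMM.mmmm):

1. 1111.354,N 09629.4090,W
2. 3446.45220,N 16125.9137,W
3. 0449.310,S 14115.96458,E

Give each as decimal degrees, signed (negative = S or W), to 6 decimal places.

Point 1:
  Lat: split at 2 digits → 11° and 11.354′; 11 + 11.354/60 = 11.1892333
  N ⇒ keep positive
  λ: split at 3 digits → 096° and 29.409′; 96 + 29.409/60 = 96.4901500
  hemisphere W, so the sign is −
Point 2:
  Latitude: split at 2 digits → 34° and 46.4522′; 34 + 46.4522/60 = 34.7742033
  N → positive
  Lon: split at 3 digits → 161° and 25.9137′; 161 + 25.9137/60 = 161.4318950
  W ⇒ negate
Point 3:
  Latitude: degrees = first 2 digits = 4, minutes = 49.31; 4 + 49.31/60 = 4.8218333
  hemisphere S, so the sign is −
  λ: split at 3 digits → 141° and 15.96458′; 141 + 15.96458/60 = 141.2660763
  E ⇒ keep positive

1. 11.189233, -96.490150
2. 34.774203, -161.431895
3. -4.821833, 141.266076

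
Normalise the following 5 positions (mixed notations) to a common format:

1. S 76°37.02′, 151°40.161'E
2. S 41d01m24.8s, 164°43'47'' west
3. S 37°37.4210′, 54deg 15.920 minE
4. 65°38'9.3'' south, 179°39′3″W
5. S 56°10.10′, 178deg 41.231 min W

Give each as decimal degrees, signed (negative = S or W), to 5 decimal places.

Point 1:
  Lat: 76 + 37.02/60 = 76.617000
  S ⇒ negate
  λ: 151 + 40.161/60 = 151.669350
  E → positive
Point 2:
  φ: 41° + 1/60 + 24.8/3600 = 41 + 0.016667 + 0.006889 = 41.023556
  S ⇒ negate
  Longitude: 164 + 43/60 + 47/3600 = 164.729722
  W ⇒ negate
Point 3:
  Latitude: 37 + 37.421/60 = 37.623683
  hemisphere S, so the sign is −
  λ: 15.92′ = 0.265333°; total 54.265333
  E → positive
Point 4:
  Lat: 38′ + 9.3″ = 38.15500′; 65 + 38.15500/60 = 65.635917
  S → negative
  Longitude: 39′ + 3″ = 39.05000′; 179 + 39.05000/60 = 179.650833
  hemisphere W, so the sign is −
Point 5:
  φ: 10.1′ = 0.168333°; total 56.168333
  S → negative
  Longitude: 41.231′ = 0.687183°; total 178.687183
  W → negative

1. -76.61700, 151.66935
2. -41.02356, -164.72972
3. -37.62368, 54.26533
4. -65.63592, -179.65083
5. -56.16833, -178.68718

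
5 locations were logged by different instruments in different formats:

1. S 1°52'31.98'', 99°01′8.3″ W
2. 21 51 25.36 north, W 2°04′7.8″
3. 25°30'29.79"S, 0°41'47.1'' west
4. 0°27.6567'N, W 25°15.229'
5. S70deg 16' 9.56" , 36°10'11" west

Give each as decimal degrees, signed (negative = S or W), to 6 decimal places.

Point 1:
  φ: 1° + 52/60 + 31.98/3600 = 1 + 0.866667 + 0.008883 = 1.8755500
  S ⇒ negate
  λ: 99° + 1/60 + 8.3/3600 = 99 + 0.016667 + 0.002306 = 99.0189722
  W ⇒ negate
Point 2:
  Latitude: 21° + 51/60 + 25.36/3600 = 21 + 0.850000 + 0.007044 = 21.8570444
  N → positive
  λ: 2 + 4/60 + 7.8/3600 = 2.0688333
  W ⇒ negate
Point 3:
  Lat: 25 + 30/60 + 29.79/3600 = 25.5082750
  hemisphere S, so the sign is −
  Lon: 0° + 41/60 + 47.1/3600 = 0 + 0.683333 + 0.013083 = 0.6964167
  hemisphere W, so the sign is −
Point 4:
  Latitude: 27.6567′ = 0.460945°; total 0.4609450
  N ⇒ keep positive
  λ: 15.229′ = 0.253817°; total 25.2538167
  W ⇒ negate
Point 5:
  φ: 70° + 16/60 + 9.56/3600 = 70 + 0.266667 + 0.002656 = 70.2693222
  hemisphere S, so the sign is −
  Longitude: 10′ + 11″ = 10.18333′; 36 + 10.18333/60 = 36.1697222
  W ⇒ negate

1. -1.875550, -99.018972
2. 21.857044, -2.068833
3. -25.508275, -0.696417
4. 0.460945, -25.253817
5. -70.269322, -36.169722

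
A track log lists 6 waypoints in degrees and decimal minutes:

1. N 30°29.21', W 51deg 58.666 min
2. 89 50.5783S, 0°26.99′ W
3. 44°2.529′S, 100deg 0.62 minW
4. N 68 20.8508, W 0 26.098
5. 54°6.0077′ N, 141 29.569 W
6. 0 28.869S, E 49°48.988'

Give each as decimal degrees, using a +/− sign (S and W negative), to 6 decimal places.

Point 1:
  Lat: 29.21′ = 0.486833°; total 30.4868333
  N ⇒ keep positive
  Lon: 58.666′ = 0.977767°; total 51.9777667
  W → negative
Point 2:
  Latitude: 50.5783′ = 0.842972°; total 89.8429717
  S ⇒ negate
  λ: 26.99′ = 0.449833°; total 0.4498333
  W → negative
Point 3:
  Latitude: 2.529′ = 0.042150°; total 44.0421500
  hemisphere S, so the sign is −
  Longitude: 100 + 0.62/60 = 100.0103333
  hemisphere W, so the sign is −
Point 4:
  φ: 20.8508′ = 0.347513°; total 68.3475133
  N ⇒ keep positive
  λ: 0 + 26.098/60 = 0.4349667
  W ⇒ negate
Point 5:
  Lat: 6.0077′ = 0.100128°; total 54.1001283
  N → positive
  Longitude: 141 + 29.569/60 = 141.4928167
  hemisphere W, so the sign is −
Point 6:
  Latitude: 28.869′ = 0.481150°; total 0.4811500
  S ⇒ negate
  Longitude: 48.988′ = 0.816467°; total 49.8164667
  E ⇒ keep positive

1. 30.486833, -51.977767
2. -89.842972, -0.449833
3. -44.042150, -100.010333
4. 68.347513, -0.434967
5. 54.100128, -141.492817
6. -0.481150, 49.816467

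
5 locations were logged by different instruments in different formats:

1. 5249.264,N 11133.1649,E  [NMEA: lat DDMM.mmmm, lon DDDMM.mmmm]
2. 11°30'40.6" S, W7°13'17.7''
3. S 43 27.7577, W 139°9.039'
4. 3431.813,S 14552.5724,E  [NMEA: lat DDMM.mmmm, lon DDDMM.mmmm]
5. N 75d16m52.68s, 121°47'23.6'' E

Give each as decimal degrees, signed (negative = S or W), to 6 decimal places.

Point 1:
  Latitude: split at 2 digits → 52° and 49.264′; 52 + 49.264/60 = 52.8210667
  N ⇒ keep positive
  Longitude: degrees = first 3 digits = 111, minutes = 33.1649; 111 + 33.1649/60 = 111.5527483
  E → positive
Point 2:
  φ: 11° + 30/60 + 40.6/3600 = 11 + 0.500000 + 0.011278 = 11.5112778
  hemisphere S, so the sign is −
  Longitude: 13′ + 17.7″ = 13.29500′; 7 + 13.29500/60 = 7.2215833
  W → negative
Point 3:
  φ: 27.7577′ = 0.462628°; total 43.4626283
  S ⇒ negate
  Longitude: 139 + 9.039/60 = 139.1506500
  W → negative
Point 4:
  Lat: degrees = first 2 digits = 34, minutes = 31.813; 34 + 31.813/60 = 34.5302167
  hemisphere S, so the sign is −
  Longitude: split at 3 digits → 145° and 52.5724′; 145 + 52.5724/60 = 145.8762067
  E ⇒ keep positive
Point 5:
  Latitude: 16′ + 52.68″ = 16.87800′; 75 + 16.87800/60 = 75.2813000
  N → positive
  Longitude: 121° + 47/60 + 23.6/3600 = 121 + 0.783333 + 0.006556 = 121.7898889
  E ⇒ keep positive

1. 52.821067, 111.552748
2. -11.511278, -7.221583
3. -43.462628, -139.150650
4. -34.530217, 145.876207
5. 75.281300, 121.789889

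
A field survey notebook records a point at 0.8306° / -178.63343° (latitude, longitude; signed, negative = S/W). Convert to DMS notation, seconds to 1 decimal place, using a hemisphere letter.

0°49′50.2″ N, 178°38′0.3″ W

Latitude: whole degrees 0; 49.83600′ → 49′ and 50.160″
Longitude is negative → W; |value| = 178.633430
Lon: 0.633430 × 60 = 38.00580′ → 38′, remainder × 60 = 0.348″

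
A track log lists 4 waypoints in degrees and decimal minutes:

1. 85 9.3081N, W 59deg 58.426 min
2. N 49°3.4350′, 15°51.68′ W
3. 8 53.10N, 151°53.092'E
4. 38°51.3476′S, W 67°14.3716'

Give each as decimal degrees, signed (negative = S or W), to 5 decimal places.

1. 85.15514, -59.97377
2. 49.05725, -15.86133
3. 8.88500, 151.88487
4. -38.85579, -67.23953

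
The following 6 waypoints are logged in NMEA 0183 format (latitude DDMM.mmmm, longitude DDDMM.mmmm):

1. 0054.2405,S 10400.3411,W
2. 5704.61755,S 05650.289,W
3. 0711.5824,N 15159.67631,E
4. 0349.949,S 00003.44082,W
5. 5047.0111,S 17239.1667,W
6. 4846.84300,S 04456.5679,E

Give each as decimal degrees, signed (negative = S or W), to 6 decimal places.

1. -0.904008, -104.005685
2. -57.076959, -56.838150
3. 7.193040, 151.994605
4. -3.832483, -0.057347
5. -50.783518, -172.652778
6. -48.780717, 44.942798

Point 1:
  Latitude: degrees = first 2 digits = 0, minutes = 54.2405; 0 + 54.2405/60 = 0.9040083
  S → negative
  λ: split at 3 digits → 104° and 0.3411′; 104 + 0.3411/60 = 104.0056850
  W ⇒ negate
Point 2:
  Lat: degrees = first 2 digits = 57, minutes = 4.61755; 57 + 4.61755/60 = 57.0769592
  S → negative
  λ: degrees = first 3 digits = 56, minutes = 50.289; 56 + 50.289/60 = 56.8381500
  W → negative
Point 3:
  Lat: split at 2 digits → 07° and 11.5824′; 7 + 11.5824/60 = 7.1930400
  N → positive
  Longitude: split at 3 digits → 151° and 59.67631′; 151 + 59.67631/60 = 151.9946052
  E → positive
Point 4:
  Latitude: degrees = first 2 digits = 3, minutes = 49.949; 3 + 49.949/60 = 3.8324833
  hemisphere S, so the sign is −
  λ: degrees = first 3 digits = 0, minutes = 3.44082; 0 + 3.44082/60 = 0.0573470
  W → negative
Point 5:
  Latitude: degrees = first 2 digits = 50, minutes = 47.0111; 50 + 47.0111/60 = 50.7835183
  hemisphere S, so the sign is −
  Longitude: split at 3 digits → 172° and 39.1667′; 172 + 39.1667/60 = 172.6527783
  W → negative
Point 6:
  Latitude: split at 2 digits → 48° and 46.843′; 48 + 46.843/60 = 48.7807167
  S ⇒ negate
  λ: split at 3 digits → 044° and 56.5679′; 44 + 56.5679/60 = 44.9427983
  E → positive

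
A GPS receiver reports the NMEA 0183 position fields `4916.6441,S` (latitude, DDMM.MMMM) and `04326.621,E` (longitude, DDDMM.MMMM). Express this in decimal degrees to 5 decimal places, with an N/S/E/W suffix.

Lat: split at 2 digits → 49° and 16.6441′; 49 + 16.6441/60 = 49.277402
Lon: degrees = first 3 digits = 43, minutes = 26.621; 43 + 26.621/60 = 43.443683

49.27740° S, 43.44368° E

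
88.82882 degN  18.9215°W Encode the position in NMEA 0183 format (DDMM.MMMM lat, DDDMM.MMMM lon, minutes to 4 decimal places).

φ: 88° + 0.828820 × 60 = 88° 49.729200′
Lon: fractional part 0.921500 → 55.290000 minutes

8849.7292,N / 01855.2900,W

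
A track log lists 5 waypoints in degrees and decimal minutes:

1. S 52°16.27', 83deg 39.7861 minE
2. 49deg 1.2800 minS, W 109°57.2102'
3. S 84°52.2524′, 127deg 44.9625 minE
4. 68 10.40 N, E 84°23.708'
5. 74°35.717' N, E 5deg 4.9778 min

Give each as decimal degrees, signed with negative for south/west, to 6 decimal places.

1. -52.271167, 83.663102
2. -49.021333, -109.953503
3. -84.870873, 127.749375
4. 68.173333, 84.395133
5. 74.595283, 5.082963

Point 1:
  Latitude: 16.27′ = 0.271167°; total 52.2711667
  S ⇒ negate
  Longitude: 39.7861′ = 0.663102°; total 83.6631017
  E → positive
Point 2:
  φ: 49 + 1.28/60 = 49.0213333
  S ⇒ negate
  Longitude: 57.2102′ = 0.953503°; total 109.9535033
  W ⇒ negate
Point 3:
  φ: 84 + 52.2524/60 = 84.8708733
  S → negative
  Lon: 44.9625′ = 0.749375°; total 127.7493750
  E ⇒ keep positive
Point 4:
  Latitude: 10.4′ = 0.173333°; total 68.1733333
  N ⇒ keep positive
  λ: 23.708′ = 0.395133°; total 84.3951333
  E → positive
Point 5:
  φ: 74 + 35.717/60 = 74.5952833
  N → positive
  λ: 5 + 4.9778/60 = 5.0829633
  E ⇒ keep positive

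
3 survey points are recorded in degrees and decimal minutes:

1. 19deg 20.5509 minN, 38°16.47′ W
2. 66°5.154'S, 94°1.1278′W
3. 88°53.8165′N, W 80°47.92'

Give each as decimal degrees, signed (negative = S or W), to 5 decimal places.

1. 19.34252, -38.27450
2. -66.08590, -94.01880
3. 88.89694, -80.79867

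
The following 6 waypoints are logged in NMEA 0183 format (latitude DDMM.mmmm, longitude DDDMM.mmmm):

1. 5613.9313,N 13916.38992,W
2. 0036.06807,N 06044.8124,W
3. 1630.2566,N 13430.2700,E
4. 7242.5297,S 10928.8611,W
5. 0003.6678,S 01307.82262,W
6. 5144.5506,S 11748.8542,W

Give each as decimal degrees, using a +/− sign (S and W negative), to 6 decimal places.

1. 56.232188, -139.273165
2. 0.601135, -60.746873
3. 16.504277, 134.504500
4. -72.708828, -109.481018
5. -0.061130, -13.130377
6. -51.742510, -117.814237

Point 1:
  Latitude: split at 2 digits → 56° and 13.9313′; 56 + 13.9313/60 = 56.2321883
  N ⇒ keep positive
  Lon: degrees = first 3 digits = 139, minutes = 16.38992; 139 + 16.38992/60 = 139.2731653
  W → negative
Point 2:
  φ: degrees = first 2 digits = 0, minutes = 36.06807; 0 + 36.06807/60 = 0.6011345
  N ⇒ keep positive
  Lon: degrees = first 3 digits = 60, minutes = 44.8124; 60 + 44.8124/60 = 60.7468733
  hemisphere W, so the sign is −
Point 3:
  Lat: degrees = first 2 digits = 16, minutes = 30.2566; 16 + 30.2566/60 = 16.5042767
  N → positive
  λ: degrees = first 3 digits = 134, minutes = 30.27; 134 + 30.27/60 = 134.5045000
  E → positive
Point 4:
  Lat: degrees = first 2 digits = 72, minutes = 42.5297; 72 + 42.5297/60 = 72.7088283
  S ⇒ negate
  Longitude: split at 3 digits → 109° and 28.8611′; 109 + 28.8611/60 = 109.4810183
  W → negative
Point 5:
  Latitude: degrees = first 2 digits = 0, minutes = 3.6678; 0 + 3.6678/60 = 0.0611300
  S → negative
  Lon: split at 3 digits → 013° and 7.82262′; 13 + 7.82262/60 = 13.1303770
  hemisphere W, so the sign is −
Point 6:
  Lat: split at 2 digits → 51° and 44.5506′; 51 + 44.5506/60 = 51.7425100
  hemisphere S, so the sign is −
  Lon: degrees = first 3 digits = 117, minutes = 48.8542; 117 + 48.8542/60 = 117.8142367
  W ⇒ negate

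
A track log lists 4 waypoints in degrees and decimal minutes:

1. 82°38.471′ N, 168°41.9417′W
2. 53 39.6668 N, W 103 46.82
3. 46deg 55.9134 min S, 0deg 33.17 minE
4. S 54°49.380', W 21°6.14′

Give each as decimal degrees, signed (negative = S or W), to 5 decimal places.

1. 82.64118, -168.69903
2. 53.66111, -103.78033
3. -46.93189, 0.55283
4. -54.82300, -21.10233

Point 1:
  Latitude: 38.471′ = 0.641183°; total 82.641183
  N ⇒ keep positive
  Longitude: 41.9417′ = 0.699028°; total 168.699028
  W → negative
Point 2:
  φ: 39.6668′ = 0.661113°; total 53.661113
  N → positive
  λ: 103 + 46.82/60 = 103.780333
  hemisphere W, so the sign is −
Point 3:
  φ: 46 + 55.9134/60 = 46.931890
  S → negative
  Longitude: 0 + 33.17/60 = 0.552833
  E ⇒ keep positive
Point 4:
  Latitude: 54 + 49.38/60 = 54.823000
  hemisphere S, so the sign is −
  Longitude: 21 + 6.14/60 = 21.102333
  hemisphere W, so the sign is −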